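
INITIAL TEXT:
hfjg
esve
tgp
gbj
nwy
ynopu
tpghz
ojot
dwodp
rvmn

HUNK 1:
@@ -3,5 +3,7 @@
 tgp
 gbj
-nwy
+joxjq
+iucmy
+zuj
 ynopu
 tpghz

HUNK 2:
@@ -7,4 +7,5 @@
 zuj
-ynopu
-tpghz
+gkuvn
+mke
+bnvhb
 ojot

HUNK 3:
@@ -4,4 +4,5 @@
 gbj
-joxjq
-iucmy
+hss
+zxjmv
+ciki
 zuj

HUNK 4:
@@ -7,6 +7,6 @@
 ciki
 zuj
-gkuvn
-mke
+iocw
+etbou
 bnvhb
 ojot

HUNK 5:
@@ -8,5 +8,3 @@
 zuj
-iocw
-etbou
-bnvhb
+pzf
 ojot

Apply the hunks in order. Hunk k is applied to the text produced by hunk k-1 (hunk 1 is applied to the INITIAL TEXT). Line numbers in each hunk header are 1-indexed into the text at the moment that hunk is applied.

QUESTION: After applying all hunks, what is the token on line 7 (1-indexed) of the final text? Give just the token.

Answer: ciki

Derivation:
Hunk 1: at line 3 remove [nwy] add [joxjq,iucmy,zuj] -> 12 lines: hfjg esve tgp gbj joxjq iucmy zuj ynopu tpghz ojot dwodp rvmn
Hunk 2: at line 7 remove [ynopu,tpghz] add [gkuvn,mke,bnvhb] -> 13 lines: hfjg esve tgp gbj joxjq iucmy zuj gkuvn mke bnvhb ojot dwodp rvmn
Hunk 3: at line 4 remove [joxjq,iucmy] add [hss,zxjmv,ciki] -> 14 lines: hfjg esve tgp gbj hss zxjmv ciki zuj gkuvn mke bnvhb ojot dwodp rvmn
Hunk 4: at line 7 remove [gkuvn,mke] add [iocw,etbou] -> 14 lines: hfjg esve tgp gbj hss zxjmv ciki zuj iocw etbou bnvhb ojot dwodp rvmn
Hunk 5: at line 8 remove [iocw,etbou,bnvhb] add [pzf] -> 12 lines: hfjg esve tgp gbj hss zxjmv ciki zuj pzf ojot dwodp rvmn
Final line 7: ciki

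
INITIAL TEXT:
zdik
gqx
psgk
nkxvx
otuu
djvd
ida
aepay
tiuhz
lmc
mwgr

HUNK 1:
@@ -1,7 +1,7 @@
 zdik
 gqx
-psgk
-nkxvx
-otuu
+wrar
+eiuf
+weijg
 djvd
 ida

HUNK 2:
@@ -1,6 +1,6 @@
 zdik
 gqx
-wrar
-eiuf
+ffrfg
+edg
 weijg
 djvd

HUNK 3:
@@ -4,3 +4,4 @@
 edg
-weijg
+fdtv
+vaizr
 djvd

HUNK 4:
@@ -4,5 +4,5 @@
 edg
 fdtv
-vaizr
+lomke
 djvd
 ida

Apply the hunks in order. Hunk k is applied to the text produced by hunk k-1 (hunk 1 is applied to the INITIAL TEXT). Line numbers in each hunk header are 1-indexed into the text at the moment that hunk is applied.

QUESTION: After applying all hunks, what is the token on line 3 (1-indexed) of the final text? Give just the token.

Hunk 1: at line 1 remove [psgk,nkxvx,otuu] add [wrar,eiuf,weijg] -> 11 lines: zdik gqx wrar eiuf weijg djvd ida aepay tiuhz lmc mwgr
Hunk 2: at line 1 remove [wrar,eiuf] add [ffrfg,edg] -> 11 lines: zdik gqx ffrfg edg weijg djvd ida aepay tiuhz lmc mwgr
Hunk 3: at line 4 remove [weijg] add [fdtv,vaizr] -> 12 lines: zdik gqx ffrfg edg fdtv vaizr djvd ida aepay tiuhz lmc mwgr
Hunk 4: at line 4 remove [vaizr] add [lomke] -> 12 lines: zdik gqx ffrfg edg fdtv lomke djvd ida aepay tiuhz lmc mwgr
Final line 3: ffrfg

Answer: ffrfg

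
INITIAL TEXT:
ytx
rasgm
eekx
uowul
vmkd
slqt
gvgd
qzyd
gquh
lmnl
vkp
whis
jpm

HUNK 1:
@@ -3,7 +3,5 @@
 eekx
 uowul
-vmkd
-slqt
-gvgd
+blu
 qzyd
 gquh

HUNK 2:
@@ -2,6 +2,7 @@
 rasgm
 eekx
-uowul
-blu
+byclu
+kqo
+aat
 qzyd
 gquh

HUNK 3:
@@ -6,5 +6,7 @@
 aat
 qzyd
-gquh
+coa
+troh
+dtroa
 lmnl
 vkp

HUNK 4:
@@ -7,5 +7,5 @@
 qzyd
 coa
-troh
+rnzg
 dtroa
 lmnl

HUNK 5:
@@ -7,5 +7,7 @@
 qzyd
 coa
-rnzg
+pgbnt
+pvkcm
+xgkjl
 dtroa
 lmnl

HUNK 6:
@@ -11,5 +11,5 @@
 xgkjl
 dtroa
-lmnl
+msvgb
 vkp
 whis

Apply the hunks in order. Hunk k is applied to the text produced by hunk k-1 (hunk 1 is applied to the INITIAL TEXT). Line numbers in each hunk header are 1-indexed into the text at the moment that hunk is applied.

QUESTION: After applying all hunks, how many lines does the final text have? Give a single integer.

Answer: 16

Derivation:
Hunk 1: at line 3 remove [vmkd,slqt,gvgd] add [blu] -> 11 lines: ytx rasgm eekx uowul blu qzyd gquh lmnl vkp whis jpm
Hunk 2: at line 2 remove [uowul,blu] add [byclu,kqo,aat] -> 12 lines: ytx rasgm eekx byclu kqo aat qzyd gquh lmnl vkp whis jpm
Hunk 3: at line 6 remove [gquh] add [coa,troh,dtroa] -> 14 lines: ytx rasgm eekx byclu kqo aat qzyd coa troh dtroa lmnl vkp whis jpm
Hunk 4: at line 7 remove [troh] add [rnzg] -> 14 lines: ytx rasgm eekx byclu kqo aat qzyd coa rnzg dtroa lmnl vkp whis jpm
Hunk 5: at line 7 remove [rnzg] add [pgbnt,pvkcm,xgkjl] -> 16 lines: ytx rasgm eekx byclu kqo aat qzyd coa pgbnt pvkcm xgkjl dtroa lmnl vkp whis jpm
Hunk 6: at line 11 remove [lmnl] add [msvgb] -> 16 lines: ytx rasgm eekx byclu kqo aat qzyd coa pgbnt pvkcm xgkjl dtroa msvgb vkp whis jpm
Final line count: 16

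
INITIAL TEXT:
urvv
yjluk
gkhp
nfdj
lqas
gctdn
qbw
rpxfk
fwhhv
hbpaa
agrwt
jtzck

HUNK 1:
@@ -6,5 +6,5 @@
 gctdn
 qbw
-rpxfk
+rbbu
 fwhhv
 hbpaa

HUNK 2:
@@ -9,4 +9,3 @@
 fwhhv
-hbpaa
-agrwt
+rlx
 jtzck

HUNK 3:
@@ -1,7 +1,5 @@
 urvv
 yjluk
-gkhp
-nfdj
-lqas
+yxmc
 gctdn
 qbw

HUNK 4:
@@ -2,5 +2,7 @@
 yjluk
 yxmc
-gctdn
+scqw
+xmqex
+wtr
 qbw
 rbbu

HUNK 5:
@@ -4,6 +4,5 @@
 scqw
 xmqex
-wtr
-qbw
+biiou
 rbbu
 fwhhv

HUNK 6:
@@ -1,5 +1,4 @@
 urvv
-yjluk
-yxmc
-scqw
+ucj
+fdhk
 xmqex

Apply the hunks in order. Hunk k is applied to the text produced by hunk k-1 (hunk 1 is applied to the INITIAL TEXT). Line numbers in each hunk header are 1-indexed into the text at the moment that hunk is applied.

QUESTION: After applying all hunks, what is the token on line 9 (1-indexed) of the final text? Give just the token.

Answer: jtzck

Derivation:
Hunk 1: at line 6 remove [rpxfk] add [rbbu] -> 12 lines: urvv yjluk gkhp nfdj lqas gctdn qbw rbbu fwhhv hbpaa agrwt jtzck
Hunk 2: at line 9 remove [hbpaa,agrwt] add [rlx] -> 11 lines: urvv yjluk gkhp nfdj lqas gctdn qbw rbbu fwhhv rlx jtzck
Hunk 3: at line 1 remove [gkhp,nfdj,lqas] add [yxmc] -> 9 lines: urvv yjluk yxmc gctdn qbw rbbu fwhhv rlx jtzck
Hunk 4: at line 2 remove [gctdn] add [scqw,xmqex,wtr] -> 11 lines: urvv yjluk yxmc scqw xmqex wtr qbw rbbu fwhhv rlx jtzck
Hunk 5: at line 4 remove [wtr,qbw] add [biiou] -> 10 lines: urvv yjluk yxmc scqw xmqex biiou rbbu fwhhv rlx jtzck
Hunk 6: at line 1 remove [yjluk,yxmc,scqw] add [ucj,fdhk] -> 9 lines: urvv ucj fdhk xmqex biiou rbbu fwhhv rlx jtzck
Final line 9: jtzck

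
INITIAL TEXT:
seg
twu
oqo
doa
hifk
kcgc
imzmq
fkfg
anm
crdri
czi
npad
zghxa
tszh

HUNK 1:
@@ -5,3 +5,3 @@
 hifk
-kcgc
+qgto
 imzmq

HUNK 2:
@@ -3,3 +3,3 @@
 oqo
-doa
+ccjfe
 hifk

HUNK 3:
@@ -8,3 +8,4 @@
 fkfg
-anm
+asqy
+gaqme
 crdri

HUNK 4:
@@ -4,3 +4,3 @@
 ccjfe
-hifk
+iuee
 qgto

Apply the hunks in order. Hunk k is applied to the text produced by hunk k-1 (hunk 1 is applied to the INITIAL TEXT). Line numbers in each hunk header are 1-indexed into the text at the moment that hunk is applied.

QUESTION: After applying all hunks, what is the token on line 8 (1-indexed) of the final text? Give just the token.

Answer: fkfg

Derivation:
Hunk 1: at line 5 remove [kcgc] add [qgto] -> 14 lines: seg twu oqo doa hifk qgto imzmq fkfg anm crdri czi npad zghxa tszh
Hunk 2: at line 3 remove [doa] add [ccjfe] -> 14 lines: seg twu oqo ccjfe hifk qgto imzmq fkfg anm crdri czi npad zghxa tszh
Hunk 3: at line 8 remove [anm] add [asqy,gaqme] -> 15 lines: seg twu oqo ccjfe hifk qgto imzmq fkfg asqy gaqme crdri czi npad zghxa tszh
Hunk 4: at line 4 remove [hifk] add [iuee] -> 15 lines: seg twu oqo ccjfe iuee qgto imzmq fkfg asqy gaqme crdri czi npad zghxa tszh
Final line 8: fkfg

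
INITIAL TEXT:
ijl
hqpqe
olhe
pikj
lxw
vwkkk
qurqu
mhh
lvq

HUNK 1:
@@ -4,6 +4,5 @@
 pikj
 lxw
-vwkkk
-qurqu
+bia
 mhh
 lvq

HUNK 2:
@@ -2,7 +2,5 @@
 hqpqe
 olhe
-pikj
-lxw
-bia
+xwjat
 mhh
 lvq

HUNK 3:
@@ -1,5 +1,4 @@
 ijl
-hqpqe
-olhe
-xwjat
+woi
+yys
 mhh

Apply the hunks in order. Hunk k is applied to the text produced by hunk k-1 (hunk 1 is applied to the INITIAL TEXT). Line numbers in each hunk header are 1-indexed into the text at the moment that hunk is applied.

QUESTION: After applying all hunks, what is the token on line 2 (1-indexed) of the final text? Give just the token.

Answer: woi

Derivation:
Hunk 1: at line 4 remove [vwkkk,qurqu] add [bia] -> 8 lines: ijl hqpqe olhe pikj lxw bia mhh lvq
Hunk 2: at line 2 remove [pikj,lxw,bia] add [xwjat] -> 6 lines: ijl hqpqe olhe xwjat mhh lvq
Hunk 3: at line 1 remove [hqpqe,olhe,xwjat] add [woi,yys] -> 5 lines: ijl woi yys mhh lvq
Final line 2: woi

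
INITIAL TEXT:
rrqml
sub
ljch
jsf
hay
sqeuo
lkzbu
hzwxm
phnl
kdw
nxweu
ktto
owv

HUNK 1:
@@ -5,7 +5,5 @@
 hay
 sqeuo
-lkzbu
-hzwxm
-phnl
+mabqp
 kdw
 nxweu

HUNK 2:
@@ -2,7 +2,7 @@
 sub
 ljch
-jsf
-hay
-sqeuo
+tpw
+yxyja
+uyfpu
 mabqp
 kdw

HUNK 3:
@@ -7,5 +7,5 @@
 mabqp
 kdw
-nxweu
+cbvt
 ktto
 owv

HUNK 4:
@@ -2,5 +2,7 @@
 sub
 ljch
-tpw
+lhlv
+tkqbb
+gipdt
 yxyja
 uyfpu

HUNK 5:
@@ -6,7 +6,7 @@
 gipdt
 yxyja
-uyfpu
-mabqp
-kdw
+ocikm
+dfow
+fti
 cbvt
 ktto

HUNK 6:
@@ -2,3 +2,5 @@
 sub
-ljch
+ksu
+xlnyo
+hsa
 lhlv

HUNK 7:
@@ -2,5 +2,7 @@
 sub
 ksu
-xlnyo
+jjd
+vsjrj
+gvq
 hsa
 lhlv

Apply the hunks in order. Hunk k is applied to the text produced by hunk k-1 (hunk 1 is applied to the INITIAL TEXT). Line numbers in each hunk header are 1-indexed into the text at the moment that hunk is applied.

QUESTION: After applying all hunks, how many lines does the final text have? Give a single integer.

Hunk 1: at line 5 remove [lkzbu,hzwxm,phnl] add [mabqp] -> 11 lines: rrqml sub ljch jsf hay sqeuo mabqp kdw nxweu ktto owv
Hunk 2: at line 2 remove [jsf,hay,sqeuo] add [tpw,yxyja,uyfpu] -> 11 lines: rrqml sub ljch tpw yxyja uyfpu mabqp kdw nxweu ktto owv
Hunk 3: at line 7 remove [nxweu] add [cbvt] -> 11 lines: rrqml sub ljch tpw yxyja uyfpu mabqp kdw cbvt ktto owv
Hunk 4: at line 2 remove [tpw] add [lhlv,tkqbb,gipdt] -> 13 lines: rrqml sub ljch lhlv tkqbb gipdt yxyja uyfpu mabqp kdw cbvt ktto owv
Hunk 5: at line 6 remove [uyfpu,mabqp,kdw] add [ocikm,dfow,fti] -> 13 lines: rrqml sub ljch lhlv tkqbb gipdt yxyja ocikm dfow fti cbvt ktto owv
Hunk 6: at line 2 remove [ljch] add [ksu,xlnyo,hsa] -> 15 lines: rrqml sub ksu xlnyo hsa lhlv tkqbb gipdt yxyja ocikm dfow fti cbvt ktto owv
Hunk 7: at line 2 remove [xlnyo] add [jjd,vsjrj,gvq] -> 17 lines: rrqml sub ksu jjd vsjrj gvq hsa lhlv tkqbb gipdt yxyja ocikm dfow fti cbvt ktto owv
Final line count: 17

Answer: 17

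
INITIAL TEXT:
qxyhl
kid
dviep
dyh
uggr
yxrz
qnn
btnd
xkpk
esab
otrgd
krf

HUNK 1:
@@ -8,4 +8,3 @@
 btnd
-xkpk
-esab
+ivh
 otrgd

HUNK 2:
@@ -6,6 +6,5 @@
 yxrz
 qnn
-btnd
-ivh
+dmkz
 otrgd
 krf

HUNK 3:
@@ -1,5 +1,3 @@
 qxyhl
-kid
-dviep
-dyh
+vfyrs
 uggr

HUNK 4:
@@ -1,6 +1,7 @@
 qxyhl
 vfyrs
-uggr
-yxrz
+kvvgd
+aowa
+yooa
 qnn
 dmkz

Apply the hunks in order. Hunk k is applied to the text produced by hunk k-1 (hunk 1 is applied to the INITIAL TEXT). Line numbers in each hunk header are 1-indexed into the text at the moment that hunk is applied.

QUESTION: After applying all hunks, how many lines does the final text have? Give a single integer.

Hunk 1: at line 8 remove [xkpk,esab] add [ivh] -> 11 lines: qxyhl kid dviep dyh uggr yxrz qnn btnd ivh otrgd krf
Hunk 2: at line 6 remove [btnd,ivh] add [dmkz] -> 10 lines: qxyhl kid dviep dyh uggr yxrz qnn dmkz otrgd krf
Hunk 3: at line 1 remove [kid,dviep,dyh] add [vfyrs] -> 8 lines: qxyhl vfyrs uggr yxrz qnn dmkz otrgd krf
Hunk 4: at line 1 remove [uggr,yxrz] add [kvvgd,aowa,yooa] -> 9 lines: qxyhl vfyrs kvvgd aowa yooa qnn dmkz otrgd krf
Final line count: 9

Answer: 9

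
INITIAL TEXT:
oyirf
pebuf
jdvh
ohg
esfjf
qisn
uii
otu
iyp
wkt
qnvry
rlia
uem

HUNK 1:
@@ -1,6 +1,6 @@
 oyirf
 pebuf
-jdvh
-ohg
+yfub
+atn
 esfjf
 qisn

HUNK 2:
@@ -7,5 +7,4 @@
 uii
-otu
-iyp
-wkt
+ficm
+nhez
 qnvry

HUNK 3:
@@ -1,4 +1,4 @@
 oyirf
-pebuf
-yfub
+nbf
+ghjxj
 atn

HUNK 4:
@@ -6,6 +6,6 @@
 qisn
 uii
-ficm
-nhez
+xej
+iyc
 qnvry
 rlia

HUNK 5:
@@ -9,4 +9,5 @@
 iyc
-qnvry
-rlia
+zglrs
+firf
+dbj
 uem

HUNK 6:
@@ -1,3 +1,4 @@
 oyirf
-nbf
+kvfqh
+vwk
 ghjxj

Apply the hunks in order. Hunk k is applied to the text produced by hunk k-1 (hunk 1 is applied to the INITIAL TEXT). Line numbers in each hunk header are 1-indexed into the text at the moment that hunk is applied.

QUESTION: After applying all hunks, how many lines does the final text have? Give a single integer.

Hunk 1: at line 1 remove [jdvh,ohg] add [yfub,atn] -> 13 lines: oyirf pebuf yfub atn esfjf qisn uii otu iyp wkt qnvry rlia uem
Hunk 2: at line 7 remove [otu,iyp,wkt] add [ficm,nhez] -> 12 lines: oyirf pebuf yfub atn esfjf qisn uii ficm nhez qnvry rlia uem
Hunk 3: at line 1 remove [pebuf,yfub] add [nbf,ghjxj] -> 12 lines: oyirf nbf ghjxj atn esfjf qisn uii ficm nhez qnvry rlia uem
Hunk 4: at line 6 remove [ficm,nhez] add [xej,iyc] -> 12 lines: oyirf nbf ghjxj atn esfjf qisn uii xej iyc qnvry rlia uem
Hunk 5: at line 9 remove [qnvry,rlia] add [zglrs,firf,dbj] -> 13 lines: oyirf nbf ghjxj atn esfjf qisn uii xej iyc zglrs firf dbj uem
Hunk 6: at line 1 remove [nbf] add [kvfqh,vwk] -> 14 lines: oyirf kvfqh vwk ghjxj atn esfjf qisn uii xej iyc zglrs firf dbj uem
Final line count: 14

Answer: 14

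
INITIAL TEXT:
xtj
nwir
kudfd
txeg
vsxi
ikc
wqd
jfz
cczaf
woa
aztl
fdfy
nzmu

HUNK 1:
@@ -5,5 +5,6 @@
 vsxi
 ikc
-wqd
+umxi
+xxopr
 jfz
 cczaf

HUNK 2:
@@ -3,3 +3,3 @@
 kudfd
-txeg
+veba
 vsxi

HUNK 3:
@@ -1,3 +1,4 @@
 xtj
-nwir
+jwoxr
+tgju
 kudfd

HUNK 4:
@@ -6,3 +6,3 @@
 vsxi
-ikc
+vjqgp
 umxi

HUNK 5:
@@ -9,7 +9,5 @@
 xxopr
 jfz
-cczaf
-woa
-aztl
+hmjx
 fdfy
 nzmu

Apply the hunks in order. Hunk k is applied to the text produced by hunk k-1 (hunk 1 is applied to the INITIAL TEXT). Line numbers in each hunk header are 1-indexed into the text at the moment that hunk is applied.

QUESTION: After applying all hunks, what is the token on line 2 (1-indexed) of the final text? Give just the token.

Hunk 1: at line 5 remove [wqd] add [umxi,xxopr] -> 14 lines: xtj nwir kudfd txeg vsxi ikc umxi xxopr jfz cczaf woa aztl fdfy nzmu
Hunk 2: at line 3 remove [txeg] add [veba] -> 14 lines: xtj nwir kudfd veba vsxi ikc umxi xxopr jfz cczaf woa aztl fdfy nzmu
Hunk 3: at line 1 remove [nwir] add [jwoxr,tgju] -> 15 lines: xtj jwoxr tgju kudfd veba vsxi ikc umxi xxopr jfz cczaf woa aztl fdfy nzmu
Hunk 4: at line 6 remove [ikc] add [vjqgp] -> 15 lines: xtj jwoxr tgju kudfd veba vsxi vjqgp umxi xxopr jfz cczaf woa aztl fdfy nzmu
Hunk 5: at line 9 remove [cczaf,woa,aztl] add [hmjx] -> 13 lines: xtj jwoxr tgju kudfd veba vsxi vjqgp umxi xxopr jfz hmjx fdfy nzmu
Final line 2: jwoxr

Answer: jwoxr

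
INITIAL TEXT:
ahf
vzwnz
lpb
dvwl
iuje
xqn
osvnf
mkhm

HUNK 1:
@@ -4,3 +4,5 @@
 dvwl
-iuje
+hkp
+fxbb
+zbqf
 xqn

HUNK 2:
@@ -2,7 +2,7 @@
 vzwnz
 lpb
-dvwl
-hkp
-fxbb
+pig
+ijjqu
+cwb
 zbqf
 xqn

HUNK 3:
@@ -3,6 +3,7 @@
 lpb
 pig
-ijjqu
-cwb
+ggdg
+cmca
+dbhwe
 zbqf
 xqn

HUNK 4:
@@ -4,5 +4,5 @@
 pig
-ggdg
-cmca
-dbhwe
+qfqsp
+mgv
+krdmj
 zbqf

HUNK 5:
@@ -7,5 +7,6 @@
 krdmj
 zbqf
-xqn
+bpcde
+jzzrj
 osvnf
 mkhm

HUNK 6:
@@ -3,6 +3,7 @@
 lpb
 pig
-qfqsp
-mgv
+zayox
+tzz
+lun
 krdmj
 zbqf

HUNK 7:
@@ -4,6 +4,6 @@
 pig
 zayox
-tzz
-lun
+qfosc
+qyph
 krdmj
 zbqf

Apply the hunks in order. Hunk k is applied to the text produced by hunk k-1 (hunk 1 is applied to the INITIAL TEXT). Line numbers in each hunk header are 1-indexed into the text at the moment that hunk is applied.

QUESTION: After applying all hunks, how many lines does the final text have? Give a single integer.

Answer: 13

Derivation:
Hunk 1: at line 4 remove [iuje] add [hkp,fxbb,zbqf] -> 10 lines: ahf vzwnz lpb dvwl hkp fxbb zbqf xqn osvnf mkhm
Hunk 2: at line 2 remove [dvwl,hkp,fxbb] add [pig,ijjqu,cwb] -> 10 lines: ahf vzwnz lpb pig ijjqu cwb zbqf xqn osvnf mkhm
Hunk 3: at line 3 remove [ijjqu,cwb] add [ggdg,cmca,dbhwe] -> 11 lines: ahf vzwnz lpb pig ggdg cmca dbhwe zbqf xqn osvnf mkhm
Hunk 4: at line 4 remove [ggdg,cmca,dbhwe] add [qfqsp,mgv,krdmj] -> 11 lines: ahf vzwnz lpb pig qfqsp mgv krdmj zbqf xqn osvnf mkhm
Hunk 5: at line 7 remove [xqn] add [bpcde,jzzrj] -> 12 lines: ahf vzwnz lpb pig qfqsp mgv krdmj zbqf bpcde jzzrj osvnf mkhm
Hunk 6: at line 3 remove [qfqsp,mgv] add [zayox,tzz,lun] -> 13 lines: ahf vzwnz lpb pig zayox tzz lun krdmj zbqf bpcde jzzrj osvnf mkhm
Hunk 7: at line 4 remove [tzz,lun] add [qfosc,qyph] -> 13 lines: ahf vzwnz lpb pig zayox qfosc qyph krdmj zbqf bpcde jzzrj osvnf mkhm
Final line count: 13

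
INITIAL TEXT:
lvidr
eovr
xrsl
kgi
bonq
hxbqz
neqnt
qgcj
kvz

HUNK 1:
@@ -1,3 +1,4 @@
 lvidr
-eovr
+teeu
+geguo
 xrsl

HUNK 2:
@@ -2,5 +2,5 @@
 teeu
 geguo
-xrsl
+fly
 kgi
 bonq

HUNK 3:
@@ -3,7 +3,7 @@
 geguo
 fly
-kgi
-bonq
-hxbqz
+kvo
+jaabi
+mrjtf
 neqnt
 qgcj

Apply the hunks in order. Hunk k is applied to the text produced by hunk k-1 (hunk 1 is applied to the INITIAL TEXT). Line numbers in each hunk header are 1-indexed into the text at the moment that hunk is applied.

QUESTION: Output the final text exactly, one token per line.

Answer: lvidr
teeu
geguo
fly
kvo
jaabi
mrjtf
neqnt
qgcj
kvz

Derivation:
Hunk 1: at line 1 remove [eovr] add [teeu,geguo] -> 10 lines: lvidr teeu geguo xrsl kgi bonq hxbqz neqnt qgcj kvz
Hunk 2: at line 2 remove [xrsl] add [fly] -> 10 lines: lvidr teeu geguo fly kgi bonq hxbqz neqnt qgcj kvz
Hunk 3: at line 3 remove [kgi,bonq,hxbqz] add [kvo,jaabi,mrjtf] -> 10 lines: lvidr teeu geguo fly kvo jaabi mrjtf neqnt qgcj kvz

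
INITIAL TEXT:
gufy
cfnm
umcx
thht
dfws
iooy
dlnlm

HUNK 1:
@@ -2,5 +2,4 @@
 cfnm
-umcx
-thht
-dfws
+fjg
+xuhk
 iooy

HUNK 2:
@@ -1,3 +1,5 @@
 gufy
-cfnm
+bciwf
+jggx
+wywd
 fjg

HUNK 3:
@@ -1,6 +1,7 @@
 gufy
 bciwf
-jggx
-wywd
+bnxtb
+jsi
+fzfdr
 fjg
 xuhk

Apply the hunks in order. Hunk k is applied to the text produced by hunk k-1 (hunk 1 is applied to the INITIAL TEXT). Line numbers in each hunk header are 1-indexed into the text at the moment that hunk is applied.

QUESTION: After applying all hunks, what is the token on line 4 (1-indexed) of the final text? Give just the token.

Hunk 1: at line 2 remove [umcx,thht,dfws] add [fjg,xuhk] -> 6 lines: gufy cfnm fjg xuhk iooy dlnlm
Hunk 2: at line 1 remove [cfnm] add [bciwf,jggx,wywd] -> 8 lines: gufy bciwf jggx wywd fjg xuhk iooy dlnlm
Hunk 3: at line 1 remove [jggx,wywd] add [bnxtb,jsi,fzfdr] -> 9 lines: gufy bciwf bnxtb jsi fzfdr fjg xuhk iooy dlnlm
Final line 4: jsi

Answer: jsi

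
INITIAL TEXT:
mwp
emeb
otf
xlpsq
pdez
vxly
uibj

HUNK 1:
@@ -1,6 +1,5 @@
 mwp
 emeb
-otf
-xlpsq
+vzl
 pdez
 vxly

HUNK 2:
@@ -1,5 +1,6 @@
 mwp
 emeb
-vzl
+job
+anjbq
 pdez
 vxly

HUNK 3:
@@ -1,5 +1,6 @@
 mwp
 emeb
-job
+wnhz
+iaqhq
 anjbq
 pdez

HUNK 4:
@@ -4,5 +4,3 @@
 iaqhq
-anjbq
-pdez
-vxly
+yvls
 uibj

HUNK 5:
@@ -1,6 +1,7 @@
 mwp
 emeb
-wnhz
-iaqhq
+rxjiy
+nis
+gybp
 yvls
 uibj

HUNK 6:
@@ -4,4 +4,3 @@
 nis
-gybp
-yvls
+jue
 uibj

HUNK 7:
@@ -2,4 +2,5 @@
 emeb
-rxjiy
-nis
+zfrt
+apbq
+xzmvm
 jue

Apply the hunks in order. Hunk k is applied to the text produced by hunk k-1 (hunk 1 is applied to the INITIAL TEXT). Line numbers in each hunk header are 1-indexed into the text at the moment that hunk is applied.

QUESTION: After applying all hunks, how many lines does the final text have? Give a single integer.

Hunk 1: at line 1 remove [otf,xlpsq] add [vzl] -> 6 lines: mwp emeb vzl pdez vxly uibj
Hunk 2: at line 1 remove [vzl] add [job,anjbq] -> 7 lines: mwp emeb job anjbq pdez vxly uibj
Hunk 3: at line 1 remove [job] add [wnhz,iaqhq] -> 8 lines: mwp emeb wnhz iaqhq anjbq pdez vxly uibj
Hunk 4: at line 4 remove [anjbq,pdez,vxly] add [yvls] -> 6 lines: mwp emeb wnhz iaqhq yvls uibj
Hunk 5: at line 1 remove [wnhz,iaqhq] add [rxjiy,nis,gybp] -> 7 lines: mwp emeb rxjiy nis gybp yvls uibj
Hunk 6: at line 4 remove [gybp,yvls] add [jue] -> 6 lines: mwp emeb rxjiy nis jue uibj
Hunk 7: at line 2 remove [rxjiy,nis] add [zfrt,apbq,xzmvm] -> 7 lines: mwp emeb zfrt apbq xzmvm jue uibj
Final line count: 7

Answer: 7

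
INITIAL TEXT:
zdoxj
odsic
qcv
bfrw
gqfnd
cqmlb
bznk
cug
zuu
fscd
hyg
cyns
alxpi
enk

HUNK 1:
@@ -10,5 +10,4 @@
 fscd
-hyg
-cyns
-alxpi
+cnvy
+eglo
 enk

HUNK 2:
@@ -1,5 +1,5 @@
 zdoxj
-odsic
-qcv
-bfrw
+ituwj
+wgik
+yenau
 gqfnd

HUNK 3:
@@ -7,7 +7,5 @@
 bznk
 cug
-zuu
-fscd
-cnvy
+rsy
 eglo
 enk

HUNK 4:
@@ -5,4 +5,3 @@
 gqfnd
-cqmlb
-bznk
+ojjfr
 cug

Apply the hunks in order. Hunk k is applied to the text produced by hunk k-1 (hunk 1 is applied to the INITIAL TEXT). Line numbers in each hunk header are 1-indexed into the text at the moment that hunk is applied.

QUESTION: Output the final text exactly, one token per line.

Hunk 1: at line 10 remove [hyg,cyns,alxpi] add [cnvy,eglo] -> 13 lines: zdoxj odsic qcv bfrw gqfnd cqmlb bznk cug zuu fscd cnvy eglo enk
Hunk 2: at line 1 remove [odsic,qcv,bfrw] add [ituwj,wgik,yenau] -> 13 lines: zdoxj ituwj wgik yenau gqfnd cqmlb bznk cug zuu fscd cnvy eglo enk
Hunk 3: at line 7 remove [zuu,fscd,cnvy] add [rsy] -> 11 lines: zdoxj ituwj wgik yenau gqfnd cqmlb bznk cug rsy eglo enk
Hunk 4: at line 5 remove [cqmlb,bznk] add [ojjfr] -> 10 lines: zdoxj ituwj wgik yenau gqfnd ojjfr cug rsy eglo enk

Answer: zdoxj
ituwj
wgik
yenau
gqfnd
ojjfr
cug
rsy
eglo
enk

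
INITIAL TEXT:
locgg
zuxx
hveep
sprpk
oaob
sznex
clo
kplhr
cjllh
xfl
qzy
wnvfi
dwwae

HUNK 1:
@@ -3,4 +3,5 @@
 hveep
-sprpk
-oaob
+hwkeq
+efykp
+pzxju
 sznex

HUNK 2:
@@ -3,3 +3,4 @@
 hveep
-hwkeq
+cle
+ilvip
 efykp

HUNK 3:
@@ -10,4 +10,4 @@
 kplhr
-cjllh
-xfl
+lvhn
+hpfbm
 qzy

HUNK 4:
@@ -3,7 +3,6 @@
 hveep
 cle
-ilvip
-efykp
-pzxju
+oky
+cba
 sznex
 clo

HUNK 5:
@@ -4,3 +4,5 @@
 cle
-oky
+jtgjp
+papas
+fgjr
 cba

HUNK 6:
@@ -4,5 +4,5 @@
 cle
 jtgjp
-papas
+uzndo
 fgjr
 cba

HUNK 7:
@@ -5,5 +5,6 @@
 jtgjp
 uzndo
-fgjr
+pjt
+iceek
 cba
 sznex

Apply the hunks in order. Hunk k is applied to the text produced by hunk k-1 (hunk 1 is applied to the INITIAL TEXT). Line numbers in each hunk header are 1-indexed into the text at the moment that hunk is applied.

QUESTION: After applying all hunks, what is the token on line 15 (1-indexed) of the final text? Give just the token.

Hunk 1: at line 3 remove [sprpk,oaob] add [hwkeq,efykp,pzxju] -> 14 lines: locgg zuxx hveep hwkeq efykp pzxju sznex clo kplhr cjllh xfl qzy wnvfi dwwae
Hunk 2: at line 3 remove [hwkeq] add [cle,ilvip] -> 15 lines: locgg zuxx hveep cle ilvip efykp pzxju sznex clo kplhr cjllh xfl qzy wnvfi dwwae
Hunk 3: at line 10 remove [cjllh,xfl] add [lvhn,hpfbm] -> 15 lines: locgg zuxx hveep cle ilvip efykp pzxju sznex clo kplhr lvhn hpfbm qzy wnvfi dwwae
Hunk 4: at line 3 remove [ilvip,efykp,pzxju] add [oky,cba] -> 14 lines: locgg zuxx hveep cle oky cba sznex clo kplhr lvhn hpfbm qzy wnvfi dwwae
Hunk 5: at line 4 remove [oky] add [jtgjp,papas,fgjr] -> 16 lines: locgg zuxx hveep cle jtgjp papas fgjr cba sznex clo kplhr lvhn hpfbm qzy wnvfi dwwae
Hunk 6: at line 4 remove [papas] add [uzndo] -> 16 lines: locgg zuxx hveep cle jtgjp uzndo fgjr cba sznex clo kplhr lvhn hpfbm qzy wnvfi dwwae
Hunk 7: at line 5 remove [fgjr] add [pjt,iceek] -> 17 lines: locgg zuxx hveep cle jtgjp uzndo pjt iceek cba sznex clo kplhr lvhn hpfbm qzy wnvfi dwwae
Final line 15: qzy

Answer: qzy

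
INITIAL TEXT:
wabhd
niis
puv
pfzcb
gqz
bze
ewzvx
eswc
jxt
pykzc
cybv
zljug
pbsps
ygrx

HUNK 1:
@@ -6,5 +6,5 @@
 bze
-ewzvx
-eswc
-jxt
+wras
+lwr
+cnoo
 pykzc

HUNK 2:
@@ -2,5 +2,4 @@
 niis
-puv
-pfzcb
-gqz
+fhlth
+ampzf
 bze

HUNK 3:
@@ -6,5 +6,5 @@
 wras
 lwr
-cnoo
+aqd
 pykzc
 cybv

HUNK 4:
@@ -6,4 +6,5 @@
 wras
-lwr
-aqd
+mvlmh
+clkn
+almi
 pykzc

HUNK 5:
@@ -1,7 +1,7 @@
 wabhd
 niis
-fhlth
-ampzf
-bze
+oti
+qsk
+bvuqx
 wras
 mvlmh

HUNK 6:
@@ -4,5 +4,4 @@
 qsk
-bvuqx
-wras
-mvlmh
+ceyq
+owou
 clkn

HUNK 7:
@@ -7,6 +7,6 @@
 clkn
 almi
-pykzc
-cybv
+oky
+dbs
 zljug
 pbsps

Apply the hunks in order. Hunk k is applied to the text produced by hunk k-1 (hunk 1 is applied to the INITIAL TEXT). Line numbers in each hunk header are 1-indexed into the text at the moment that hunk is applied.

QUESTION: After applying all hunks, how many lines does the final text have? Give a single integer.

Hunk 1: at line 6 remove [ewzvx,eswc,jxt] add [wras,lwr,cnoo] -> 14 lines: wabhd niis puv pfzcb gqz bze wras lwr cnoo pykzc cybv zljug pbsps ygrx
Hunk 2: at line 2 remove [puv,pfzcb,gqz] add [fhlth,ampzf] -> 13 lines: wabhd niis fhlth ampzf bze wras lwr cnoo pykzc cybv zljug pbsps ygrx
Hunk 3: at line 6 remove [cnoo] add [aqd] -> 13 lines: wabhd niis fhlth ampzf bze wras lwr aqd pykzc cybv zljug pbsps ygrx
Hunk 4: at line 6 remove [lwr,aqd] add [mvlmh,clkn,almi] -> 14 lines: wabhd niis fhlth ampzf bze wras mvlmh clkn almi pykzc cybv zljug pbsps ygrx
Hunk 5: at line 1 remove [fhlth,ampzf,bze] add [oti,qsk,bvuqx] -> 14 lines: wabhd niis oti qsk bvuqx wras mvlmh clkn almi pykzc cybv zljug pbsps ygrx
Hunk 6: at line 4 remove [bvuqx,wras,mvlmh] add [ceyq,owou] -> 13 lines: wabhd niis oti qsk ceyq owou clkn almi pykzc cybv zljug pbsps ygrx
Hunk 7: at line 7 remove [pykzc,cybv] add [oky,dbs] -> 13 lines: wabhd niis oti qsk ceyq owou clkn almi oky dbs zljug pbsps ygrx
Final line count: 13

Answer: 13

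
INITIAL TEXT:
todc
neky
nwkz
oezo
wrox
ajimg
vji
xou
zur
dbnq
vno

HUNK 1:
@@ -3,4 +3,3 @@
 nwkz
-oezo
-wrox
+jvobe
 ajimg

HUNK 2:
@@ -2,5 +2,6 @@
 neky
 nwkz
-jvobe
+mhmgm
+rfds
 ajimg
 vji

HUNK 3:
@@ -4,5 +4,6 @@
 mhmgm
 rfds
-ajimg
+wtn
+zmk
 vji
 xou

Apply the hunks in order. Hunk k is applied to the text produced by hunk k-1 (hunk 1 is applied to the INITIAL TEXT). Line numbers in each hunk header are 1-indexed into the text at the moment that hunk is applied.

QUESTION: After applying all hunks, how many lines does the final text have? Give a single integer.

Answer: 12

Derivation:
Hunk 1: at line 3 remove [oezo,wrox] add [jvobe] -> 10 lines: todc neky nwkz jvobe ajimg vji xou zur dbnq vno
Hunk 2: at line 2 remove [jvobe] add [mhmgm,rfds] -> 11 lines: todc neky nwkz mhmgm rfds ajimg vji xou zur dbnq vno
Hunk 3: at line 4 remove [ajimg] add [wtn,zmk] -> 12 lines: todc neky nwkz mhmgm rfds wtn zmk vji xou zur dbnq vno
Final line count: 12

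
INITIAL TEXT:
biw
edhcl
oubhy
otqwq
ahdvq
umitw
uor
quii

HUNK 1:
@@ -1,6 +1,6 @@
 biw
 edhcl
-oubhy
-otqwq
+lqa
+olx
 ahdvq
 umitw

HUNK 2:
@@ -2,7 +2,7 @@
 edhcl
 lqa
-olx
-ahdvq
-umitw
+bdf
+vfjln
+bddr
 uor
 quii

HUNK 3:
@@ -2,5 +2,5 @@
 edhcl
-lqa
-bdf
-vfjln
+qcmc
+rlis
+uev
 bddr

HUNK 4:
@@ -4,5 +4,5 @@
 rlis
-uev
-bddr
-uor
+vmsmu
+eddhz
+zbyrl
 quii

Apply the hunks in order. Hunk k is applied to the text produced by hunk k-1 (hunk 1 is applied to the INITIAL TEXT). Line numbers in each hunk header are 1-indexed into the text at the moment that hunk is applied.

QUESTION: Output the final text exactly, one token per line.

Hunk 1: at line 1 remove [oubhy,otqwq] add [lqa,olx] -> 8 lines: biw edhcl lqa olx ahdvq umitw uor quii
Hunk 2: at line 2 remove [olx,ahdvq,umitw] add [bdf,vfjln,bddr] -> 8 lines: biw edhcl lqa bdf vfjln bddr uor quii
Hunk 3: at line 2 remove [lqa,bdf,vfjln] add [qcmc,rlis,uev] -> 8 lines: biw edhcl qcmc rlis uev bddr uor quii
Hunk 4: at line 4 remove [uev,bddr,uor] add [vmsmu,eddhz,zbyrl] -> 8 lines: biw edhcl qcmc rlis vmsmu eddhz zbyrl quii

Answer: biw
edhcl
qcmc
rlis
vmsmu
eddhz
zbyrl
quii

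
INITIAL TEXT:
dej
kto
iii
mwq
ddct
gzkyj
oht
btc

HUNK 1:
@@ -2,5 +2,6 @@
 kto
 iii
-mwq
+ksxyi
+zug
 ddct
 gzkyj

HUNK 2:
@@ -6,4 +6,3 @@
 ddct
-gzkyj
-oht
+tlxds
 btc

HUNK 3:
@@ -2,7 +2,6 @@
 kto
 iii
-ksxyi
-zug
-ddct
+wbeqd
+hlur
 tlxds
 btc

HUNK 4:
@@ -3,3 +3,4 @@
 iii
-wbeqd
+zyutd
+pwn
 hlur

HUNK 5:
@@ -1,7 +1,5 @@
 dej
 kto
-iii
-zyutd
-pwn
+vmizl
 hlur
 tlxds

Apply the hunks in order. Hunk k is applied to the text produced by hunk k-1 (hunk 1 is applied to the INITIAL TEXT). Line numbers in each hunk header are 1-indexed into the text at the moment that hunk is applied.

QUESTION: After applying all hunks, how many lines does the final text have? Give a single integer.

Answer: 6

Derivation:
Hunk 1: at line 2 remove [mwq] add [ksxyi,zug] -> 9 lines: dej kto iii ksxyi zug ddct gzkyj oht btc
Hunk 2: at line 6 remove [gzkyj,oht] add [tlxds] -> 8 lines: dej kto iii ksxyi zug ddct tlxds btc
Hunk 3: at line 2 remove [ksxyi,zug,ddct] add [wbeqd,hlur] -> 7 lines: dej kto iii wbeqd hlur tlxds btc
Hunk 4: at line 3 remove [wbeqd] add [zyutd,pwn] -> 8 lines: dej kto iii zyutd pwn hlur tlxds btc
Hunk 5: at line 1 remove [iii,zyutd,pwn] add [vmizl] -> 6 lines: dej kto vmizl hlur tlxds btc
Final line count: 6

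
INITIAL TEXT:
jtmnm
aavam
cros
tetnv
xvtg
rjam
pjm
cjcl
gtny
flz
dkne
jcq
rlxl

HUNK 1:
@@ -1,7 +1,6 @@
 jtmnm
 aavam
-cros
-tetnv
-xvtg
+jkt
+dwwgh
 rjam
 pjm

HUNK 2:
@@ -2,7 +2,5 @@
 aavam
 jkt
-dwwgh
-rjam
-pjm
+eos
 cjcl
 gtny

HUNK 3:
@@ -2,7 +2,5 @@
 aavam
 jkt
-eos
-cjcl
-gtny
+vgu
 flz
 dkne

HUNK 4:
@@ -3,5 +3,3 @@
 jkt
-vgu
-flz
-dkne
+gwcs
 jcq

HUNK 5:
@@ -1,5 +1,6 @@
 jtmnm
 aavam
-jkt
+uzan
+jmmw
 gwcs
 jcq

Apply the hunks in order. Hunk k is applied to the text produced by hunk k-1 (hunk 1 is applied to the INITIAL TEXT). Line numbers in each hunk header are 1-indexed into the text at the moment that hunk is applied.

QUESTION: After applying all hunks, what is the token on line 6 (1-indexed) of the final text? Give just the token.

Answer: jcq

Derivation:
Hunk 1: at line 1 remove [cros,tetnv,xvtg] add [jkt,dwwgh] -> 12 lines: jtmnm aavam jkt dwwgh rjam pjm cjcl gtny flz dkne jcq rlxl
Hunk 2: at line 2 remove [dwwgh,rjam,pjm] add [eos] -> 10 lines: jtmnm aavam jkt eos cjcl gtny flz dkne jcq rlxl
Hunk 3: at line 2 remove [eos,cjcl,gtny] add [vgu] -> 8 lines: jtmnm aavam jkt vgu flz dkne jcq rlxl
Hunk 4: at line 3 remove [vgu,flz,dkne] add [gwcs] -> 6 lines: jtmnm aavam jkt gwcs jcq rlxl
Hunk 5: at line 1 remove [jkt] add [uzan,jmmw] -> 7 lines: jtmnm aavam uzan jmmw gwcs jcq rlxl
Final line 6: jcq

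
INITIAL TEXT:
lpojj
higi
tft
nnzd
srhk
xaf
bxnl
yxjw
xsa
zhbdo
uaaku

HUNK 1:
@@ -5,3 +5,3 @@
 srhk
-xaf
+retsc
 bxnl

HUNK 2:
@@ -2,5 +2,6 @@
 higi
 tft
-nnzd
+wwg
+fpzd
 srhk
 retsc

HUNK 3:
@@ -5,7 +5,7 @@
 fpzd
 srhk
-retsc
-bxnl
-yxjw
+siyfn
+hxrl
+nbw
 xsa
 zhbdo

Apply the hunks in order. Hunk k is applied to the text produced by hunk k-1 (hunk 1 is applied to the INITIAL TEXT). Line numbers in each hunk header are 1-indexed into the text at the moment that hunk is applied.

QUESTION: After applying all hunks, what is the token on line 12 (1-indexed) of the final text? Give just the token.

Answer: uaaku

Derivation:
Hunk 1: at line 5 remove [xaf] add [retsc] -> 11 lines: lpojj higi tft nnzd srhk retsc bxnl yxjw xsa zhbdo uaaku
Hunk 2: at line 2 remove [nnzd] add [wwg,fpzd] -> 12 lines: lpojj higi tft wwg fpzd srhk retsc bxnl yxjw xsa zhbdo uaaku
Hunk 3: at line 5 remove [retsc,bxnl,yxjw] add [siyfn,hxrl,nbw] -> 12 lines: lpojj higi tft wwg fpzd srhk siyfn hxrl nbw xsa zhbdo uaaku
Final line 12: uaaku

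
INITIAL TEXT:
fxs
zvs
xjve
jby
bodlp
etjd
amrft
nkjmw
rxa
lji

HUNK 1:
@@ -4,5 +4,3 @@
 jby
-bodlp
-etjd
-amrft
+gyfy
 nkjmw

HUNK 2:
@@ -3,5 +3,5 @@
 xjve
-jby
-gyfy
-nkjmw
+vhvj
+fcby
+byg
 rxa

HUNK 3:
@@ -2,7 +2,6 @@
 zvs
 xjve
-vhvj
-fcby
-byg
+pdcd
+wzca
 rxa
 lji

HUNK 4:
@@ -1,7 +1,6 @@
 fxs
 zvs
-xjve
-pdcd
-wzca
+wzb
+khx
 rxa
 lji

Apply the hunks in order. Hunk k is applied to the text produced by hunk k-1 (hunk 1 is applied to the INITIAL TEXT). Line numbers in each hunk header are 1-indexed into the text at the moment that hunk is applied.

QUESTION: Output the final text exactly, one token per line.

Hunk 1: at line 4 remove [bodlp,etjd,amrft] add [gyfy] -> 8 lines: fxs zvs xjve jby gyfy nkjmw rxa lji
Hunk 2: at line 3 remove [jby,gyfy,nkjmw] add [vhvj,fcby,byg] -> 8 lines: fxs zvs xjve vhvj fcby byg rxa lji
Hunk 3: at line 2 remove [vhvj,fcby,byg] add [pdcd,wzca] -> 7 lines: fxs zvs xjve pdcd wzca rxa lji
Hunk 4: at line 1 remove [xjve,pdcd,wzca] add [wzb,khx] -> 6 lines: fxs zvs wzb khx rxa lji

Answer: fxs
zvs
wzb
khx
rxa
lji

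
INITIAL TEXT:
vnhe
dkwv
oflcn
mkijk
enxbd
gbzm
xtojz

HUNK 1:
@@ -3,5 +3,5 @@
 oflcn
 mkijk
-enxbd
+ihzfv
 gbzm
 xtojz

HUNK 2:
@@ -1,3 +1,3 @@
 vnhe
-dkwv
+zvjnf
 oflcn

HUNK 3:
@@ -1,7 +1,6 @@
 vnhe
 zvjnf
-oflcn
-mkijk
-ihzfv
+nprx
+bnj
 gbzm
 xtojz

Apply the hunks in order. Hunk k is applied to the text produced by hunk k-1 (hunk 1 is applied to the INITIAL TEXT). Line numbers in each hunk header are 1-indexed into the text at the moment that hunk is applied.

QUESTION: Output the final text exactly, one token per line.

Answer: vnhe
zvjnf
nprx
bnj
gbzm
xtojz

Derivation:
Hunk 1: at line 3 remove [enxbd] add [ihzfv] -> 7 lines: vnhe dkwv oflcn mkijk ihzfv gbzm xtojz
Hunk 2: at line 1 remove [dkwv] add [zvjnf] -> 7 lines: vnhe zvjnf oflcn mkijk ihzfv gbzm xtojz
Hunk 3: at line 1 remove [oflcn,mkijk,ihzfv] add [nprx,bnj] -> 6 lines: vnhe zvjnf nprx bnj gbzm xtojz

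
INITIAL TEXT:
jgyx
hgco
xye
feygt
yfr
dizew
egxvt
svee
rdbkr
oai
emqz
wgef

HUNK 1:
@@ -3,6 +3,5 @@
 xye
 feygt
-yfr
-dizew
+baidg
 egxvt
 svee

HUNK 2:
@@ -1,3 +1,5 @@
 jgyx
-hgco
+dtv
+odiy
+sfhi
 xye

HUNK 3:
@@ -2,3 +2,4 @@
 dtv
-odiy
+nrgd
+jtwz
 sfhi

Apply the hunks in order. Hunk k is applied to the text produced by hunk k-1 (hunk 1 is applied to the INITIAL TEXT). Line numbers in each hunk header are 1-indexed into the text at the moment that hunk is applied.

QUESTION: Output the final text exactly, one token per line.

Answer: jgyx
dtv
nrgd
jtwz
sfhi
xye
feygt
baidg
egxvt
svee
rdbkr
oai
emqz
wgef

Derivation:
Hunk 1: at line 3 remove [yfr,dizew] add [baidg] -> 11 lines: jgyx hgco xye feygt baidg egxvt svee rdbkr oai emqz wgef
Hunk 2: at line 1 remove [hgco] add [dtv,odiy,sfhi] -> 13 lines: jgyx dtv odiy sfhi xye feygt baidg egxvt svee rdbkr oai emqz wgef
Hunk 3: at line 2 remove [odiy] add [nrgd,jtwz] -> 14 lines: jgyx dtv nrgd jtwz sfhi xye feygt baidg egxvt svee rdbkr oai emqz wgef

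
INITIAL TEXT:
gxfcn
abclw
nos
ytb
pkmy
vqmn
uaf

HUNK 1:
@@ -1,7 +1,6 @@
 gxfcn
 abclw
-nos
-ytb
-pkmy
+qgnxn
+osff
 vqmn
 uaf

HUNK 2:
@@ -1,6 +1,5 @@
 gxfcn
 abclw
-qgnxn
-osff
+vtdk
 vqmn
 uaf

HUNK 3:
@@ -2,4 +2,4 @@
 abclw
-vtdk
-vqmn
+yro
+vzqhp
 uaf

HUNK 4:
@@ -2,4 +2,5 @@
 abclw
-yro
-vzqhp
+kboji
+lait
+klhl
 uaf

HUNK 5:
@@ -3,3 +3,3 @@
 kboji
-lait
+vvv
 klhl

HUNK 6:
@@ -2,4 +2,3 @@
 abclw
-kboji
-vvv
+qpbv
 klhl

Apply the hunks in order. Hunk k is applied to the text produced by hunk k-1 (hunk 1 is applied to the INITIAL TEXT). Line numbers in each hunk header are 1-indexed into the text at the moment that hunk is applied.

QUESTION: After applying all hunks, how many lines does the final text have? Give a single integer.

Hunk 1: at line 1 remove [nos,ytb,pkmy] add [qgnxn,osff] -> 6 lines: gxfcn abclw qgnxn osff vqmn uaf
Hunk 2: at line 1 remove [qgnxn,osff] add [vtdk] -> 5 lines: gxfcn abclw vtdk vqmn uaf
Hunk 3: at line 2 remove [vtdk,vqmn] add [yro,vzqhp] -> 5 lines: gxfcn abclw yro vzqhp uaf
Hunk 4: at line 2 remove [yro,vzqhp] add [kboji,lait,klhl] -> 6 lines: gxfcn abclw kboji lait klhl uaf
Hunk 5: at line 3 remove [lait] add [vvv] -> 6 lines: gxfcn abclw kboji vvv klhl uaf
Hunk 6: at line 2 remove [kboji,vvv] add [qpbv] -> 5 lines: gxfcn abclw qpbv klhl uaf
Final line count: 5

Answer: 5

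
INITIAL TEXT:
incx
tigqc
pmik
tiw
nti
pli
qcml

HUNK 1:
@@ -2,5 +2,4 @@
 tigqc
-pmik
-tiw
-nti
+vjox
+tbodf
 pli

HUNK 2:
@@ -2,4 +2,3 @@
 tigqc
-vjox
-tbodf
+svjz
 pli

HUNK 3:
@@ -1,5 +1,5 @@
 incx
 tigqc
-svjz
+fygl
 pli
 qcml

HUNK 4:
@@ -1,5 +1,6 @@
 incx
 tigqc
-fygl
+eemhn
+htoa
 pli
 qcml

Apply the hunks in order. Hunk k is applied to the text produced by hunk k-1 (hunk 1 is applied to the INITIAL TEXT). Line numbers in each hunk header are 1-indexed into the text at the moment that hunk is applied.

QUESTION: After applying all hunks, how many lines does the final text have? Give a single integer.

Hunk 1: at line 2 remove [pmik,tiw,nti] add [vjox,tbodf] -> 6 lines: incx tigqc vjox tbodf pli qcml
Hunk 2: at line 2 remove [vjox,tbodf] add [svjz] -> 5 lines: incx tigqc svjz pli qcml
Hunk 3: at line 1 remove [svjz] add [fygl] -> 5 lines: incx tigqc fygl pli qcml
Hunk 4: at line 1 remove [fygl] add [eemhn,htoa] -> 6 lines: incx tigqc eemhn htoa pli qcml
Final line count: 6

Answer: 6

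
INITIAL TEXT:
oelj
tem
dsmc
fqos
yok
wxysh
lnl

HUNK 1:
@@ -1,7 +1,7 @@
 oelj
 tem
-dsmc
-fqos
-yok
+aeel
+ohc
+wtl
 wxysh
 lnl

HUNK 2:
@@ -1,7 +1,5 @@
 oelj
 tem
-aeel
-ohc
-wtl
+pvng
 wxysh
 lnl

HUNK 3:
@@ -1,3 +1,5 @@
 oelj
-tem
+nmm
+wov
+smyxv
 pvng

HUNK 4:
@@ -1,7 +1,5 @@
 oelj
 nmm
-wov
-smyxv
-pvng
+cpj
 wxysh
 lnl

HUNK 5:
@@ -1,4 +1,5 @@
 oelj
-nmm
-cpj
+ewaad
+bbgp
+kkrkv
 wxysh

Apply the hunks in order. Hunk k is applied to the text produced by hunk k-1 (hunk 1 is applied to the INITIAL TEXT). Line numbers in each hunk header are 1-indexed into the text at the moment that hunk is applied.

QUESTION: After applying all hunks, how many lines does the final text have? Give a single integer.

Answer: 6

Derivation:
Hunk 1: at line 1 remove [dsmc,fqos,yok] add [aeel,ohc,wtl] -> 7 lines: oelj tem aeel ohc wtl wxysh lnl
Hunk 2: at line 1 remove [aeel,ohc,wtl] add [pvng] -> 5 lines: oelj tem pvng wxysh lnl
Hunk 3: at line 1 remove [tem] add [nmm,wov,smyxv] -> 7 lines: oelj nmm wov smyxv pvng wxysh lnl
Hunk 4: at line 1 remove [wov,smyxv,pvng] add [cpj] -> 5 lines: oelj nmm cpj wxysh lnl
Hunk 5: at line 1 remove [nmm,cpj] add [ewaad,bbgp,kkrkv] -> 6 lines: oelj ewaad bbgp kkrkv wxysh lnl
Final line count: 6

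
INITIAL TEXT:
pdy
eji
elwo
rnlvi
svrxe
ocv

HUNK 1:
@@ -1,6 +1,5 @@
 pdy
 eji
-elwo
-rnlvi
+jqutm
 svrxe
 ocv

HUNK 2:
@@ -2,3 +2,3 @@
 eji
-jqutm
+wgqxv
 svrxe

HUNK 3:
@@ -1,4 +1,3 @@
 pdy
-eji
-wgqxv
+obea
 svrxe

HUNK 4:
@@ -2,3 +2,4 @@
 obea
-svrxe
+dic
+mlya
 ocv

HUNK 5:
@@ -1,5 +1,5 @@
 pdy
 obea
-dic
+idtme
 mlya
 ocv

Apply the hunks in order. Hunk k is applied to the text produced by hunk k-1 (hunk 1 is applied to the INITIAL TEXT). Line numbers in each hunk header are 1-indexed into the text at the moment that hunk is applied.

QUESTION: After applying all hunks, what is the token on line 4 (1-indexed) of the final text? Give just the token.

Answer: mlya

Derivation:
Hunk 1: at line 1 remove [elwo,rnlvi] add [jqutm] -> 5 lines: pdy eji jqutm svrxe ocv
Hunk 2: at line 2 remove [jqutm] add [wgqxv] -> 5 lines: pdy eji wgqxv svrxe ocv
Hunk 3: at line 1 remove [eji,wgqxv] add [obea] -> 4 lines: pdy obea svrxe ocv
Hunk 4: at line 2 remove [svrxe] add [dic,mlya] -> 5 lines: pdy obea dic mlya ocv
Hunk 5: at line 1 remove [dic] add [idtme] -> 5 lines: pdy obea idtme mlya ocv
Final line 4: mlya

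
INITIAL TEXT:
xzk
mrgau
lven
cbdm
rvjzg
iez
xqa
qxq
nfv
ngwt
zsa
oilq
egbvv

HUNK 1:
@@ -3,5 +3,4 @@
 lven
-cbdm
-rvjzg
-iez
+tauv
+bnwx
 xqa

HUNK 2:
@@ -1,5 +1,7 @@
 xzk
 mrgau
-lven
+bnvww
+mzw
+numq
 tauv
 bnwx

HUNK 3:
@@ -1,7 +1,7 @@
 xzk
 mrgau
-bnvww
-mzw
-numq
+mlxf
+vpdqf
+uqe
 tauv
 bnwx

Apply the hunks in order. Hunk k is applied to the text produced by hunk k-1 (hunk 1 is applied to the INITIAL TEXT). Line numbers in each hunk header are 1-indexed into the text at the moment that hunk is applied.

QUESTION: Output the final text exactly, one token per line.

Answer: xzk
mrgau
mlxf
vpdqf
uqe
tauv
bnwx
xqa
qxq
nfv
ngwt
zsa
oilq
egbvv

Derivation:
Hunk 1: at line 3 remove [cbdm,rvjzg,iez] add [tauv,bnwx] -> 12 lines: xzk mrgau lven tauv bnwx xqa qxq nfv ngwt zsa oilq egbvv
Hunk 2: at line 1 remove [lven] add [bnvww,mzw,numq] -> 14 lines: xzk mrgau bnvww mzw numq tauv bnwx xqa qxq nfv ngwt zsa oilq egbvv
Hunk 3: at line 1 remove [bnvww,mzw,numq] add [mlxf,vpdqf,uqe] -> 14 lines: xzk mrgau mlxf vpdqf uqe tauv bnwx xqa qxq nfv ngwt zsa oilq egbvv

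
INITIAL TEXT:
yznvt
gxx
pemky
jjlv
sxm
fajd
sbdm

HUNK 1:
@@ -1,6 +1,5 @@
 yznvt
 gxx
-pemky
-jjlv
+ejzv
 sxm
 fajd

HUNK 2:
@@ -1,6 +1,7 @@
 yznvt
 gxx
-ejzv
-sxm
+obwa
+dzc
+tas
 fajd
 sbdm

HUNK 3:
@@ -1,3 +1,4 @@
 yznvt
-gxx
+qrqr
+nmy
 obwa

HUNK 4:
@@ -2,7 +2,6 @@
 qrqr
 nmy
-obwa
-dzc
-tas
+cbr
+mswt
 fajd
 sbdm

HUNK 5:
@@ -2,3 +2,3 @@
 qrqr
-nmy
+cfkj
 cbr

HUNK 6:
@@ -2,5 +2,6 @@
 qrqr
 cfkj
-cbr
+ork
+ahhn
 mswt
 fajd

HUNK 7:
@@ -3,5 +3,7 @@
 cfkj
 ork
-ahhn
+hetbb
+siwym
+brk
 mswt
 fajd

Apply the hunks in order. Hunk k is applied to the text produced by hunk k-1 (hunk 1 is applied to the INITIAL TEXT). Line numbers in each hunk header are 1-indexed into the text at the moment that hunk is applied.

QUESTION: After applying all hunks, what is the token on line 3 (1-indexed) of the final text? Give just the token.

Answer: cfkj

Derivation:
Hunk 1: at line 1 remove [pemky,jjlv] add [ejzv] -> 6 lines: yznvt gxx ejzv sxm fajd sbdm
Hunk 2: at line 1 remove [ejzv,sxm] add [obwa,dzc,tas] -> 7 lines: yznvt gxx obwa dzc tas fajd sbdm
Hunk 3: at line 1 remove [gxx] add [qrqr,nmy] -> 8 lines: yznvt qrqr nmy obwa dzc tas fajd sbdm
Hunk 4: at line 2 remove [obwa,dzc,tas] add [cbr,mswt] -> 7 lines: yznvt qrqr nmy cbr mswt fajd sbdm
Hunk 5: at line 2 remove [nmy] add [cfkj] -> 7 lines: yznvt qrqr cfkj cbr mswt fajd sbdm
Hunk 6: at line 2 remove [cbr] add [ork,ahhn] -> 8 lines: yznvt qrqr cfkj ork ahhn mswt fajd sbdm
Hunk 7: at line 3 remove [ahhn] add [hetbb,siwym,brk] -> 10 lines: yznvt qrqr cfkj ork hetbb siwym brk mswt fajd sbdm
Final line 3: cfkj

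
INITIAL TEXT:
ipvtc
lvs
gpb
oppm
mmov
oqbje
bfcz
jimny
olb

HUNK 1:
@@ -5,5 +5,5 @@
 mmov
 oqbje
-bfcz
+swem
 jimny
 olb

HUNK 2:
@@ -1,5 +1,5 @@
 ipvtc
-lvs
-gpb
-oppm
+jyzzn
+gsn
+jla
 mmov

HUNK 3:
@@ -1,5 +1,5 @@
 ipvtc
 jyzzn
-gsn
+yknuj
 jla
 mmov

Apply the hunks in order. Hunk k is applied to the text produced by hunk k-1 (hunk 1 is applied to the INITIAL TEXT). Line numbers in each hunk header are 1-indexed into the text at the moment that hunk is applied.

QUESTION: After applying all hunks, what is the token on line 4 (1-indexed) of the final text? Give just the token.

Hunk 1: at line 5 remove [bfcz] add [swem] -> 9 lines: ipvtc lvs gpb oppm mmov oqbje swem jimny olb
Hunk 2: at line 1 remove [lvs,gpb,oppm] add [jyzzn,gsn,jla] -> 9 lines: ipvtc jyzzn gsn jla mmov oqbje swem jimny olb
Hunk 3: at line 1 remove [gsn] add [yknuj] -> 9 lines: ipvtc jyzzn yknuj jla mmov oqbje swem jimny olb
Final line 4: jla

Answer: jla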